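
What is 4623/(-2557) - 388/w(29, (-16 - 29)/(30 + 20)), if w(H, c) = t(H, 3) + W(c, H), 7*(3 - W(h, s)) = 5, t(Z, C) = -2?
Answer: -3477029/2557 ≈ -1359.8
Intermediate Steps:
W(h, s) = 16/7 (W(h, s) = 3 - ⅐*5 = 3 - 5/7 = 16/7)
w(H, c) = 2/7 (w(H, c) = -2 + 16/7 = 2/7)
4623/(-2557) - 388/w(29, (-16 - 29)/(30 + 20)) = 4623/(-2557) - 388/2/7 = 4623*(-1/2557) - 388*7/2 = -4623/2557 - 1358 = -3477029/2557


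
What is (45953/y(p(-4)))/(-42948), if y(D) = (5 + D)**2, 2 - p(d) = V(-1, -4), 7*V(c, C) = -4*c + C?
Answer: -45953/2104452 ≈ -0.021836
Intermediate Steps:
V(c, C) = -4*c/7 + C/7 (V(c, C) = (-4*c + C)/7 = (C - 4*c)/7 = -4*c/7 + C/7)
p(d) = 2 (p(d) = 2 - (-4/7*(-1) + (1/7)*(-4)) = 2 - (4/7 - 4/7) = 2 - 1*0 = 2 + 0 = 2)
(45953/y(p(-4)))/(-42948) = (45953/((5 + 2)**2))/(-42948) = (45953/(7**2))*(-1/42948) = (45953/49)*(-1/42948) = -45953/2104452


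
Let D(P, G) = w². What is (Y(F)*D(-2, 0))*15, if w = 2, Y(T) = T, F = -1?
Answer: -60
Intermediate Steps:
D(P, G) = 4 (D(P, G) = 2² = 4)
(Y(F)*D(-2, 0))*15 = -1*4*15 = -4*15 = -60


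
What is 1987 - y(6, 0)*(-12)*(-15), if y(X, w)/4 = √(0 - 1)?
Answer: 1987 - 720*I ≈ 1987.0 - 720.0*I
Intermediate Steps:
y(X, w) = 4*I (y(X, w) = 4*√(0 - 1) = 4*√(-1) = 4*I)
1987 - y(6, 0)*(-12)*(-15) = 1987 - (4*I)*(-12)*(-15) = 1987 - (-48*I)*(-15) = 1987 - 720*I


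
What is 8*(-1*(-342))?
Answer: 2736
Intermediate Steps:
8*(-1*(-342)) = 8*342 = 2736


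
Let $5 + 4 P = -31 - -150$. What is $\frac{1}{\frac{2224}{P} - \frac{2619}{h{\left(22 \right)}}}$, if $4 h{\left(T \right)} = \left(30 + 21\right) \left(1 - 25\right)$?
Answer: $\frac{1938}{167819} \approx 0.011548$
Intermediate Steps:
$h{\left(T \right)} = -306$ ($h{\left(T \right)} = \frac{\left(30 + 21\right) \left(1 - 25\right)}{4} = \frac{51 \left(-24\right)}{4} = \frac{1}{4} \left(-1224\right) = -306$)
$P = \frac{57}{2}$ ($P = - \frac{5}{4} + \frac{-31 - -150}{4} = - \frac{5}{4} + \frac{-31 + 150}{4} = - \frac{5}{4} + \frac{1}{4} \cdot 119 = - \frac{5}{4} + \frac{119}{4} = \frac{57}{2} \approx 28.5$)
$\frac{1}{\frac{2224}{P} - \frac{2619}{h{\left(22 \right)}}} = \frac{1}{\frac{2224}{\frac{57}{2}} - \frac{2619}{-306}} = \frac{1}{2224 \cdot \frac{2}{57} - - \frac{291}{34}} = \frac{1}{\frac{4448}{57} + \frac{291}{34}} = \frac{1}{\frac{167819}{1938}} = \frac{1938}{167819}$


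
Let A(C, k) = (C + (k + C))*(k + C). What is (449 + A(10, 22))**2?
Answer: 3214849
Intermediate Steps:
A(C, k) = (C + k)*(k + 2*C) (A(C, k) = (C + (C + k))*(C + k) = (k + 2*C)*(C + k) = (C + k)*(k + 2*C))
(449 + A(10, 22))**2 = (449 + (22**2 + 2*10**2 + 3*10*22))**2 = (449 + (484 + 2*100 + 660))**2 = (449 + (484 + 200 + 660))**2 = (449 + 1344)**2 = 1793**2 = 3214849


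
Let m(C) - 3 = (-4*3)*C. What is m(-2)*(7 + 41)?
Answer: 1296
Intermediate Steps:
m(C) = 3 - 12*C (m(C) = 3 + (-4*3)*C = 3 - 12*C)
m(-2)*(7 + 41) = (3 - 12*(-2))*(7 + 41) = (3 + 24)*48 = 27*48 = 1296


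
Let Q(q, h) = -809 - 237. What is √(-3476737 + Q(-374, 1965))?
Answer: I*√3477783 ≈ 1864.9*I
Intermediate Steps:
Q(q, h) = -1046
√(-3476737 + Q(-374, 1965)) = √(-3476737 - 1046) = √(-3477783) = I*√3477783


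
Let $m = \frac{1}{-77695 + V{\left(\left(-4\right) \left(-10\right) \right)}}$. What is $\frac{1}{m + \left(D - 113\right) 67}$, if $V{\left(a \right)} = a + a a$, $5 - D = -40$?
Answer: $- \frac{76055}{346506581} \approx -0.00021949$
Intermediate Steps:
$D = 45$ ($D = 5 - -40 = 5 + 40 = 45$)
$V{\left(a \right)} = a + a^{2}$
$m = - \frac{1}{76055}$ ($m = \frac{1}{-77695 + \left(-4\right) \left(-10\right) \left(1 - -40\right)} = \frac{1}{-77695 + 40 \left(1 + 40\right)} = \frac{1}{-77695 + 40 \cdot 41} = \frac{1}{-77695 + 1640} = \frac{1}{-76055} = - \frac{1}{76055} \approx -1.3148 \cdot 10^{-5}$)
$\frac{1}{m + \left(D - 113\right) 67} = \frac{1}{- \frac{1}{76055} + \left(45 - 113\right) 67} = \frac{1}{- \frac{1}{76055} - 4556} = \frac{1}{- \frac{346506581}{76055}} = - \frac{76055}{346506581}$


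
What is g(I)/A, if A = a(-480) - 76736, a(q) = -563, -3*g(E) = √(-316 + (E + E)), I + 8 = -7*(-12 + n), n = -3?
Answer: I*√122/231897 ≈ 4.763e-5*I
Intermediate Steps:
I = 97 (I = -8 - 7*(-12 - 3) = -8 - 7*(-15) = -8 + 105 = 97)
g(E) = -√(-316 + 2*E)/3 (g(E) = -√(-316 + (E + E))/3 = -√(-316 + 2*E)/3)
A = -77299 (A = -563 - 76736 = -77299)
g(I)/A = -√(-316 + 2*97)/3/(-77299) = -√(-316 + 194)/3*(-1/77299) = -I*√122/3*(-1/77299) = I*√122/231897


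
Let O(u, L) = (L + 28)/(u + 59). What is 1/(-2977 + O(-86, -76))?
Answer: -9/26777 ≈ -0.00033611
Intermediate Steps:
O(u, L) = (28 + L)/(59 + u)
1/(-2977 + O(-86, -76)) = 1/(-2977 + (28 - 76)/(59 - 86)) = 1/(-2977 - 48/(-27)) = 1/(-2977 - 1/27*(-48)) = 1/(-2977 + 16/9) = 1/(-26777/9) = -9/26777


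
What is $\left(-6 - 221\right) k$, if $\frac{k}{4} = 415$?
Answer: $-376820$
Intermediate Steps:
$k = 1660$ ($k = 4 \cdot 415 = 1660$)
$\left(-6 - 221\right) k = \left(-6 - 221\right) 1660 = \left(-227\right) 1660 = -376820$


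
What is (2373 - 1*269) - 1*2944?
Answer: -840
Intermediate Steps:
(2373 - 1*269) - 1*2944 = (2373 - 269) - 2944 = 2104 - 2944 = -840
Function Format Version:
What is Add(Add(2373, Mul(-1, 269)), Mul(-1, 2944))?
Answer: -840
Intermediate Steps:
Add(Add(2373, Mul(-1, 269)), Mul(-1, 2944)) = Add(Add(2373, -269), -2944) = Add(2104, -2944) = -840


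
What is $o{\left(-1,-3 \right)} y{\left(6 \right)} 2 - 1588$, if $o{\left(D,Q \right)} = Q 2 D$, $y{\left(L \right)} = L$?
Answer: $-1516$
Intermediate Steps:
$o{\left(D,Q \right)} = 2 D Q$ ($o{\left(D,Q \right)} = 2 Q D = 2 D Q$)
$o{\left(-1,-3 \right)} y{\left(6 \right)} 2 - 1588 = 2 \left(-1\right) \left(-3\right) 6 \cdot 2 - 1588 = 6 \cdot 6 \cdot 2 - 1588 = 36 \cdot 2 - 1588 = 72 - 1588 = -1516$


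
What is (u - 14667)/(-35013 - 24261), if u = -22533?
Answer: 6200/9879 ≈ 0.62759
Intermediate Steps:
(u - 14667)/(-35013 - 24261) = (-22533 - 14667)/(-35013 - 24261) = -37200/(-59274) = -37200*(-1/59274) = 6200/9879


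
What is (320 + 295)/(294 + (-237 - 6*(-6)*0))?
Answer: 205/19 ≈ 10.789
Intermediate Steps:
(320 + 295)/(294 + (-237 - 6*(-6)*0)) = 615/(294 + (-237 + 36*0)) = 615/(294 + (-237 + 0)) = 615/(294 - 237) = 615/57 = 615*(1/57) = 205/19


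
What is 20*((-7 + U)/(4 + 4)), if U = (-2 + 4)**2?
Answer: -15/2 ≈ -7.5000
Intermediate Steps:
U = 4 (U = 2**2 = 4)
20*((-7 + U)/(4 + 4)) = 20*((-7 + 4)/(4 + 4)) = 20*(-3/8) = -15/2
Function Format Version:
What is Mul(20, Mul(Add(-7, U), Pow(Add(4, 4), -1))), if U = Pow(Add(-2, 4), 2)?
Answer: Rational(-15, 2) ≈ -7.5000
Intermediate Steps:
U = 4 (U = Pow(2, 2) = 4)
Mul(20, Mul(Add(-7, U), Pow(Add(4, 4), -1))) = Mul(20, Mul(Add(-7, 4), Pow(Add(4, 4), -1))) = Mul(20, Mul(-3, Pow(8, -1))) = Mul(20, Mul(-3, Rational(1, 8))) = Mul(20, Rational(-3, 8)) = Rational(-15, 2)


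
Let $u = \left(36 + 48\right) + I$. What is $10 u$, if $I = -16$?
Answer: $680$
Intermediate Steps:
$u = 68$ ($u = \left(36 + 48\right) - 16 = 84 - 16 = 68$)
$10 u = 10 \cdot 68 = 680$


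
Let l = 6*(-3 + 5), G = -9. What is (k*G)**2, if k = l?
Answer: 11664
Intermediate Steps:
l = 12 (l = 6*2 = 12)
k = 12
(k*G)**2 = (12*(-9))**2 = (-108)**2 = 11664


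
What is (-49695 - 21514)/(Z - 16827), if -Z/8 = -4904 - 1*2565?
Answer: -71209/42925 ≈ -1.6589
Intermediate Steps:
Z = 59752 (Z = -8*(-4904 - 1*2565) = -8*(-4904 - 2565) = -8*(-7469) = 59752)
(-49695 - 21514)/(Z - 16827) = (-49695 - 21514)/(59752 - 16827) = -71209/42925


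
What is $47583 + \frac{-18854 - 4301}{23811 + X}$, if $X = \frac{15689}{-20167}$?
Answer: $\frac{22847973565199}{480180748} \approx 47582.0$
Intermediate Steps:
$X = - \frac{15689}{20167}$ ($X = 15689 \left(- \frac{1}{20167}\right) = - \frac{15689}{20167} \approx -0.77795$)
$47583 + \frac{-18854 - 4301}{23811 + X} = 47583 + \frac{-18854 - 4301}{23811 - \frac{15689}{20167}} = 47583 - \frac{23155}{\frac{480180748}{20167}} = 47583 - \frac{466966885}{480180748} = \frac{22847973565199}{480180748}$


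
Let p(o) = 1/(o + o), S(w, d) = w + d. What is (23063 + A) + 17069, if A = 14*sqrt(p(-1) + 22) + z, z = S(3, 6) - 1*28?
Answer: 40113 + 7*sqrt(86) ≈ 40178.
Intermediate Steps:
S(w, d) = d + w
p(o) = 1/(2*o)
z = -19 (z = (6 + 3) - 1*28 = 9 - 28 = -19)
A = -19 + 7*sqrt(86) (A = 14*sqrt((1/2)/(-1) + 22) - 19 = 14*sqrt((1/2)*(-1) + 22) - 19 = 14*sqrt(-1/2 + 22) - 19 = 14*sqrt(43/2) - 19 = 14*(sqrt(86)/2) - 19 = 7*sqrt(86) - 19 = -19 + 7*sqrt(86) ≈ 45.915)
(23063 + A) + 17069 = (23063 + (-19 + 7*sqrt(86))) + 17069 = (23044 + 7*sqrt(86)) + 17069 = 40113 + 7*sqrt(86)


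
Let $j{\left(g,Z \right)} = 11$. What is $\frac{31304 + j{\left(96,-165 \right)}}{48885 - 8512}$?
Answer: $\frac{31315}{40373} \approx 0.77564$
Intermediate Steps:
$\frac{31304 + j{\left(96,-165 \right)}}{48885 - 8512} = \frac{31304 + 11}{48885 - 8512} = \frac{31315}{48885 - 8512} = \frac{31315}{40373}$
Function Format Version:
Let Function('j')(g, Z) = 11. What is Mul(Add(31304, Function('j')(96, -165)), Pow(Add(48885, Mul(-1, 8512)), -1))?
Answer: Rational(31315, 40373) ≈ 0.77564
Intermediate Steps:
Mul(Add(31304, Function('j')(96, -165)), Pow(Add(48885, Mul(-1, 8512)), -1)) = Mul(Add(31304, 11), Pow(Add(48885, Mul(-1, 8512)), -1)) = Mul(31315, Pow(Add(48885, -8512), -1)) = Mul(31315, Pow(40373, -1)) = Mul(31315, Rational(1, 40373)) = Rational(31315, 40373)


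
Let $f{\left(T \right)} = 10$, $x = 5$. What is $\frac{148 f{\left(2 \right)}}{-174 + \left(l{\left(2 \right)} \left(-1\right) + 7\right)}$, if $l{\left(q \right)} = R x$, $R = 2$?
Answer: $- \frac{1480}{177} \approx -8.3616$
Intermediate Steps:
$l{\left(q \right)} = 10$ ($l{\left(q \right)} = 2 \cdot 5 = 10$)
$\frac{148 f{\left(2 \right)}}{-174 + \left(l{\left(2 \right)} \left(-1\right) + 7\right)} = \frac{148 \cdot 10}{-174 + \left(10 \left(-1\right) + 7\right)} = \frac{1480}{-174 + \left(-10 + 7\right)} = \frac{1480}{-174 - 3} = \frac{1480}{-177} = 1480 \left(- \frac{1}{177}\right) = - \frac{1480}{177}$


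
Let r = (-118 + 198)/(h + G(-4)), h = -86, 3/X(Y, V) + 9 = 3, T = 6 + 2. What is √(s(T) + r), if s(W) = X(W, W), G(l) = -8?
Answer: I*√11938/94 ≈ 1.1624*I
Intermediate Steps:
T = 8
X(Y, V) = -½ (X(Y, V) = 3/(-9 + 3) = 3/(-6) = 3*(-⅙) = -½)
s(W) = -½
r = -40/47 (r = (-118 + 198)/(-86 - 8) = 80/(-94) = 80*(-1/94) = -40/47 ≈ -0.85106)
√(s(T) + r) = √(-½ - 40/47) = √(-127/94) = I*√11938/94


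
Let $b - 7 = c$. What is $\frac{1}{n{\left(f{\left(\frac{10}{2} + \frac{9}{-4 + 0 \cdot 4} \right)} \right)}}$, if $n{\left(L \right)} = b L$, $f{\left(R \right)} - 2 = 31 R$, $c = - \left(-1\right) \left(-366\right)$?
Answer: $- \frac{4}{125291} \approx -3.1926 \cdot 10^{-5}$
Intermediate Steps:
$c = -366$ ($c = \left(-1\right) 366 = -366$)
$b = -359$ ($b = 7 - 366 = -359$)
$f{\left(R \right)} = 2 + 31 R$
$n{\left(L \right)} = - 359 L$
$\frac{1}{n{\left(f{\left(\frac{10}{2} + \frac{9}{-4 + 0 \cdot 4} \right)} \right)}} = \frac{1}{\left(-359\right) \left(2 + 31 \left(\frac{10}{2} + \frac{9}{-4 + 0 \cdot 4}\right)\right)} = \frac{1}{\left(-359\right) \left(2 + 31 \left(10 \cdot \frac{1}{2} + \frac{9}{-4 + 0}\right)\right)} = \frac{1}{\left(-359\right) \left(2 + 31 \left(5 + \frac{9}{-4}\right)\right)} = \frac{1}{\left(-359\right) \left(2 + 31 \left(5 + 9 \left(- \frac{1}{4}\right)\right)\right)} = \frac{1}{\left(-359\right) \left(2 + 31 \left(5 - \frac{9}{4}\right)\right)} = \frac{1}{\left(-359\right) \left(2 + 31 \cdot \frac{11}{4}\right)} = \frac{1}{\left(-359\right) \left(2 + \frac{341}{4}\right)} = \frac{1}{\left(-359\right) \frac{349}{4}} = \frac{1}{- \frac{125291}{4}} = - \frac{4}{125291}$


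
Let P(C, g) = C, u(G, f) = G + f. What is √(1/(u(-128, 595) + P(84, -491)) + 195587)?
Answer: √59380409338/551 ≈ 442.25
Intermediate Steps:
√(1/(u(-128, 595) + P(84, -491)) + 195587) = √(1/((-128 + 595) + 84) + 195587) = √(1/(467 + 84) + 195587) = √(1/551 + 195587) = √(107768438/551) = √59380409338/551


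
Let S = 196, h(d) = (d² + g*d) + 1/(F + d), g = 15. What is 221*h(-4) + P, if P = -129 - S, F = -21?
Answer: -251446/25 ≈ -10058.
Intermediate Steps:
h(d) = d² + 1/(-21 + d) + 15*d (h(d) = (d² + 15*d) + 1/(-21 + d) = d² + 1/(-21 + d) + 15*d)
P = -325 (P = -129 - 1*196 = -129 - 196 = -325)
221*h(-4) + P = 221*((1 + (-4)³ - 315*(-4) - 6*(-4)²)/(-21 - 4)) - 325 = 221*((1 - 64 + 1260 - 6*16)/(-25)) - 325 = 221*(-(1 - 64 + 1260 - 96)/25) - 325 = 221*(-1/25*1101) - 325 = 221*(-1101/25) - 325 = -243321/25 - 325 = -251446/25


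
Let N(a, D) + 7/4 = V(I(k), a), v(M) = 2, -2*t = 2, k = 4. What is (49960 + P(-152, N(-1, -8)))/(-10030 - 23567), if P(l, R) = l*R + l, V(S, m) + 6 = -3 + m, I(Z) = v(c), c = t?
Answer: -17198/11199 ≈ -1.5357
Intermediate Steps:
t = -1 (t = -½*2 = -1)
c = -1
I(Z) = 2
V(S, m) = -9 + m (V(S, m) = -6 + (-3 + m) = -9 + m)
N(a, D) = -43/4 + a (N(a, D) = -7/4 + (-9 + a) = -43/4 + a)
P(l, R) = l + R*l (P(l, R) = R*l + l = l + R*l)
(49960 + P(-152, N(-1, -8)))/(-10030 - 23567) = (49960 - 152*(1 + (-43/4 - 1)))/(-10030 - 23567) = (49960 - 152*(1 - 47/4))/(-33597) = (49960 - 152*(-43/4))*(-1/33597) = (49960 + 1634)*(-1/33597) = 51594*(-1/33597) = -17198/11199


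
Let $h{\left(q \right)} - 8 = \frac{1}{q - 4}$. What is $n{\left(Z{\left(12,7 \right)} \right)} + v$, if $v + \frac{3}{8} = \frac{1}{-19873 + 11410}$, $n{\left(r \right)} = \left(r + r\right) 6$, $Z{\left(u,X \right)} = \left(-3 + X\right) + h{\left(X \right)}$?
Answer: $\frac{9994795}{67704} \approx 147.63$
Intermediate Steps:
$h{\left(q \right)} = 8 + \frac{1}{-4 + q}$ ($h{\left(q \right)} = 8 + \frac{1}{q - 4} = 8 + \frac{1}{-4 + q}$)
$Z{\left(u,X \right)} = -3 + X + \frac{-31 + 8 X}{-4 + X}$ ($Z{\left(u,X \right)} = \left(-3 + X\right) + \frac{-31 + 8 X}{-4 + X} = -3 + X + \frac{-31 + 8 X}{-4 + X}$)
$n{\left(r \right)} = 12 r$ ($n{\left(r \right)} = 2 r 6 = 12 r$)
$v = - \frac{25397}{67704}$ ($v = - \frac{3}{8} + \frac{1}{-19873 + 11410} = - \frac{3}{8} + \frac{1}{-8463} = - \frac{3}{8} - \frac{1}{8463} = - \frac{25397}{67704} \approx -0.37512$)
$n{\left(Z{\left(12,7 \right)} \right)} + v = 12 \frac{-19 + 7 + 7^{2}}{-4 + 7} - \frac{25397}{67704} = 12 \frac{-19 + 7 + 49}{3} - \frac{25397}{67704} = 12 \cdot \frac{1}{3} \cdot 37 - \frac{25397}{67704} = 12 \cdot \frac{37}{3} - \frac{25397}{67704} = 148 - \frac{25397}{67704} = \frac{9994795}{67704}$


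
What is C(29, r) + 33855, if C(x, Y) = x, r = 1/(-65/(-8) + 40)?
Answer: 33884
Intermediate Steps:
r = 8/385 (r = 1/(-65*(-⅛) + 40) = 1/(65/8 + 40) = 1/(385/8) = 8/385 ≈ 0.020779)
C(29, r) + 33855 = 29 + 33855 = 33884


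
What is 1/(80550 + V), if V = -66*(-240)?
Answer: 1/96390 ≈ 1.0375e-5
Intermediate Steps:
V = 15840
1/(80550 + V) = 1/(80550 + 15840) = 1/96390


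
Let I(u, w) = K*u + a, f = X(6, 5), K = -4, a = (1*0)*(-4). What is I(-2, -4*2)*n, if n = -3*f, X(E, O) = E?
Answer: -144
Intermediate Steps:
a = 0 (a = 0*(-4) = 0)
f = 6
n = -18 (n = -3*6 = -18)
I(u, w) = -4*u (I(u, w) = -4*u + 0 = -4*u)
I(-2, -4*2)*n = -4*(-2)*(-18) = 8*(-18) = -144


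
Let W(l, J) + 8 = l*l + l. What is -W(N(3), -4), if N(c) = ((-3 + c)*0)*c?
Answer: 8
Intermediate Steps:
N(c) = 0 (N(c) = 0*c = 0)
W(l, J) = -8 + l + l² (W(l, J) = -8 + (l*l + l) = -8 + (l² + l) = -8 + (l + l²) = -8 + l + l²)
-W(N(3), -4) = -(-8 + 0 + 0²) = -(-8 + 0 + 0) = -1*(-8) = 8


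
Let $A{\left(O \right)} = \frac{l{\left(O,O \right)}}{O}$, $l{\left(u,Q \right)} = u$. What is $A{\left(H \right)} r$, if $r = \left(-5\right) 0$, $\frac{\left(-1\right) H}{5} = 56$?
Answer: $0$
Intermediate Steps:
$H = -280$ ($H = \left(-5\right) 56 = -280$)
$r = 0$
$A{\left(O \right)} = 1$ ($A{\left(O \right)} = \frac{O}{O} = 1$)
$A{\left(H \right)} r = 1 \cdot 0 = 0$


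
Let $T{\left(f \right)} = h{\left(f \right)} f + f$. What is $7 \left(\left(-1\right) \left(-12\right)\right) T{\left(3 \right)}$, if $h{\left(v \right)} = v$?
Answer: $1008$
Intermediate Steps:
$T{\left(f \right)} = f + f^{2}$ ($T{\left(f \right)} = f f + f = f^{2} + f = f + f^{2}$)
$7 \left(\left(-1\right) \left(-12\right)\right) T{\left(3 \right)} = 7 \left(\left(-1\right) \left(-12\right)\right) 3 \left(1 + 3\right) = 7 \cdot 12 \cdot 3 \cdot 4 = 84 \cdot 12 = 1008$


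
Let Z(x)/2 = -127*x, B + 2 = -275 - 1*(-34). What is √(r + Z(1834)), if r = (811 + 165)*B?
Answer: 2*I*√175751 ≈ 838.45*I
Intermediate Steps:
B = -243 (B = -2 + (-275 - 1*(-34)) = -2 + (-275 + 34) = -2 - 241 = -243)
r = -237168 (r = (811 + 165)*(-243) = 976*(-243) = -237168)
Z(x) = -254*x (Z(x) = 2*(-127*x) = -254*x)
√(r + Z(1834)) = √(-237168 - 254*1834) = √(-237168 - 465836) = √(-703004) = 2*I*√175751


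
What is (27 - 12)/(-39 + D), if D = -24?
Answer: -5/21 ≈ -0.23810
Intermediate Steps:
(27 - 12)/(-39 + D) = (27 - 12)/(-39 - 24) = 15/(-63) = 15*(-1/63) = -5/21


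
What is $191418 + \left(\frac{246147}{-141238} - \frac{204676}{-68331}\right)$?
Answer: $\frac{1847374530475435}{9650933778} \approx 1.9142 \cdot 10^{5}$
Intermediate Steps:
$191418 + \left(\frac{246147}{-141238} - \frac{204676}{-68331}\right) = 191418 + \left(246147 \left(- \frac{1}{141238}\right) - - \frac{204676}{68331}\right) = 191418 + \left(- \frac{246147}{141238} + \frac{204676}{68331}\right) = 191418 + \frac{12088558231}{9650933778} = \frac{1847374530475435}{9650933778}$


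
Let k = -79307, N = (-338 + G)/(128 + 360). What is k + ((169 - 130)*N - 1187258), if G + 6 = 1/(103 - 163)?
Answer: -12361942733/9760 ≈ -1.2666e+6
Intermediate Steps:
G = -361/60 (G = -6 + 1/(103 - 163) = -6 + 1/(-60) = -6 - 1/60 = -361/60 ≈ -6.0167)
N = -20641/29280 (N = (-338 - 361/60)/(128 + 360) = -20641/60/488 = -20641/60*1/488 = -20641/29280 ≈ -0.70495)
k + ((169 - 130)*N - 1187258) = -79307 + ((169 - 130)*(-20641/29280) - 1187258) = -79307 + (39*(-20641/29280) - 1187258) = -79307 + (-268333/9760 - 1187258) = -79307 - 11587906413/9760 = -12361942733/9760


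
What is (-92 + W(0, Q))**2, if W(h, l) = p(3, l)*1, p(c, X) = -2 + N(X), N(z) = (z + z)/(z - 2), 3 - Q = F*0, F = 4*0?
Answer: 7744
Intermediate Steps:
F = 0
Q = 3 (Q = 3 - 0*0 = 3 - 1*0 = 3 + 0 = 3)
N(z) = 2*z/(-2 + z) (N(z) = (2*z)/(-2 + z) = 2*z/(-2 + z))
p(c, X) = -2 + 2*X/(-2 + X)
W(h, l) = 4/(-2 + l) (W(h, l) = (4/(-2 + l))*1 = 4/(-2 + l))
(-92 + W(0, Q))**2 = (-92 + 4/(-2 + 3))**2 = (-92 + 4/1)**2 = (-92 + 4*1)**2 = (-92 + 4)**2 = (-88)**2 = 7744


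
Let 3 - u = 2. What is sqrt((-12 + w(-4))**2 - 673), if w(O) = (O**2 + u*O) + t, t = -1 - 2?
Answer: 2*I*sqrt(166) ≈ 25.768*I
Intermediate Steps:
u = 1 (u = 3 - 1*2 = 3 - 2 = 1)
t = -3
w(O) = -3 + O + O**2 (w(O) = (O**2 + 1*O) - 3 = (O**2 + O) - 3 = (O + O**2) - 3 = -3 + O + O**2)
sqrt((-12 + w(-4))**2 - 673) = sqrt((-12 + (-3 - 4 + (-4)**2))**2 - 673) = sqrt((-12 + (-3 - 4 + 16))**2 - 673) = sqrt((-12 + 9)**2 - 673) = sqrt((-3)**2 - 673) = sqrt(9 - 673) = sqrt(-664) = 2*I*sqrt(166)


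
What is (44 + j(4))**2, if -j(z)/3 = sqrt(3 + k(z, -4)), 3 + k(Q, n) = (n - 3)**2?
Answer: 529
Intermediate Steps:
k(Q, n) = -3 + (-3 + n)**2 (k(Q, n) = -3 + (n - 3)**2 = -3 + (-3 + n)**2)
j(z) = -21 (j(z) = -3*sqrt(3 + (-3 + (-3 - 4)**2)) = -3*sqrt(3 + (-3 + (-7)**2)) = -3*sqrt(3 + (-3 + 49)) = -3*sqrt(3 + 46) = -3*sqrt(49) = -3*7 = -21)
(44 + j(4))**2 = (44 - 21)**2 = 23**2 = 529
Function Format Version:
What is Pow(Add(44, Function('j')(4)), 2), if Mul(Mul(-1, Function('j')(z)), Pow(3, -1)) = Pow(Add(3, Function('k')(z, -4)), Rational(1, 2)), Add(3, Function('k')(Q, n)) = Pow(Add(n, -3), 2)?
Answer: 529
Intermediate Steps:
Function('k')(Q, n) = Add(-3, Pow(Add(-3, n), 2)) (Function('k')(Q, n) = Add(-3, Pow(Add(n, -3), 2)) = Add(-3, Pow(Add(-3, n), 2)))
Function('j')(z) = -21 (Function('j')(z) = Mul(-3, Pow(Add(3, Add(-3, Pow(Add(-3, -4), 2))), Rational(1, 2))) = Mul(-3, Pow(Add(3, Add(-3, Pow(-7, 2))), Rational(1, 2))) = Mul(-3, Pow(Add(3, Add(-3, 49)), Rational(1, 2))) = Mul(-3, Pow(Add(3, 46), Rational(1, 2))) = Mul(-3, Pow(49, Rational(1, 2))) = Mul(-3, 7) = -21)
Pow(Add(44, Function('j')(4)), 2) = Pow(Add(44, -21), 2) = Pow(23, 2) = 529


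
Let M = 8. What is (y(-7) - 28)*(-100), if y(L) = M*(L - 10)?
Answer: 16400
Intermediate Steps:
y(L) = -80 + 8*L (y(L) = 8*(L - 10) = 8*(-10 + L) = -80 + 8*L)
(y(-7) - 28)*(-100) = ((-80 + 8*(-7)) - 28)*(-100) = ((-80 - 56) - 28)*(-100) = (-136 - 28)*(-100) = -164*(-100) = 16400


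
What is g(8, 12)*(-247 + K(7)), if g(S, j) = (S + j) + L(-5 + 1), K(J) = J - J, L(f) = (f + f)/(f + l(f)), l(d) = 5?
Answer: -2964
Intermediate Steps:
L(f) = 2*f/(5 + f) (L(f) = (f + f)/(f + 5) = (2*f)/(5 + f) = 2*f/(5 + f))
K(J) = 0
g(S, j) = -8 + S + j (g(S, j) = (S + j) + 2*(-5 + 1)/(5 + (-5 + 1)) = (S + j) + 2*(-4)/(5 - 4) = (S + j) + 2*(-4)/1 = (S + j) + 2*(-4)*1 = (S + j) - 8 = -8 + S + j)
g(8, 12)*(-247 + K(7)) = (-8 + 8 + 12)*(-247 + 0) = 12*(-247) = -2964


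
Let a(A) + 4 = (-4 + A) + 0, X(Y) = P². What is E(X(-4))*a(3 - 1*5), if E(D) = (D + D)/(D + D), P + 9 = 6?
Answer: -10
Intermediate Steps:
P = -3 (P = -9 + 6 = -3)
X(Y) = 9 (X(Y) = (-3)² = 9)
E(D) = 1 (E(D) = (2*D)/((2*D)) = (2*D)*(1/(2*D)) = 1)
a(A) = -8 + A (a(A) = -4 + ((-4 + A) + 0) = -4 + (-4 + A) = -8 + A)
E(X(-4))*a(3 - 1*5) = 1*(-8 + (3 - 1*5)) = 1*(-8 + (3 - 5)) = 1*(-8 - 2) = 1*(-10) = -10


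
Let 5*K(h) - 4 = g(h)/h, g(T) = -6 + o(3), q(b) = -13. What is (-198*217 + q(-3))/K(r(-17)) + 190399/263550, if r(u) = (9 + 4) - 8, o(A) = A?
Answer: -283174649467/4480350 ≈ -63204.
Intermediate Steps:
g(T) = -3 (g(T) = -6 + 3 = -3)
r(u) = 5 (r(u) = 13 - 8 = 5)
K(h) = 4/5 - 3/(5*h) (K(h) = 4/5 + (-3/h)/5 = 4/5 - 3/(5*h))
(-198*217 + q(-3))/K(r(-17)) + 190399/263550 = (-198*217 - 13)/(((1/5)*(-3 + 4*5)/5)) + 190399/263550 = (-42966 - 13)/(((1/5)*(1/5)*(-3 + 20))) + 190399*(1/263550) = -42979/((1/5)*(1/5)*17) + 190399/263550 = -42979/17/25 + 190399/263550 = -42979*25/17 + 190399/263550 = -1074475/17 + 190399/263550 = -283174649467/4480350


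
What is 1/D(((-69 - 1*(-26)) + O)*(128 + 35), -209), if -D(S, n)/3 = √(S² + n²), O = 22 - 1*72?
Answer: -√229838962/689516886 ≈ -2.1987e-5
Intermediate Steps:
O = -50 (O = 22 - 72 = -50)
D(S, n) = -3*√(S² + n²)
1/D(((-69 - 1*(-26)) + O)*(128 + 35), -209) = 1/(-3*√((((-69 - 1*(-26)) - 50)*(128 + 35))² + (-209)²)) = 1/(-3*√((((-69 + 26) - 50)*163)² + 43681)) = 1/(-3*√(((-43 - 50)*163)² + 43681)) = 1/(-3*√((-93*163)² + 43681)) = 1/(-3*√((-15159)² + 43681)) = 1/(-3*√(229795281 + 43681)) = 1/(-3*√229838962) = -√229838962/689516886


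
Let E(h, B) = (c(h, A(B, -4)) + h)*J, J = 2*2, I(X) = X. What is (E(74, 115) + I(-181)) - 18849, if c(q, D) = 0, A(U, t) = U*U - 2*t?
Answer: -18734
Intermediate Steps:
A(U, t) = U**2 - 2*t
J = 4
E(h, B) = 4*h (E(h, B) = (0 + h)*4 = h*4 = 4*h)
(E(74, 115) + I(-181)) - 18849 = (4*74 - 181) - 18849 = (296 - 181) - 18849 = 115 - 18849 = -18734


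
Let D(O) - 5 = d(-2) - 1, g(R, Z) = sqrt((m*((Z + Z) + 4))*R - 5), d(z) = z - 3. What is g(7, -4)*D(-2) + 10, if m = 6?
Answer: 10 - I*sqrt(173) ≈ 10.0 - 13.153*I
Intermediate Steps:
d(z) = -3 + z
g(R, Z) = sqrt(-5 + R*(24 + 12*Z)) (g(R, Z) = sqrt((6*((Z + Z) + 4))*R - 5) = sqrt((6*(2*Z + 4))*R - 5) = sqrt((6*(4 + 2*Z))*R - 5) = sqrt((24 + 12*Z)*R - 5) = sqrt(R*(24 + 12*Z) - 5) = sqrt(-5 + R*(24 + 12*Z)))
D(O) = -1 (D(O) = 5 + ((-3 - 2) - 1) = 5 + (-5 - 1) = 5 - 6 = -1)
g(7, -4)*D(-2) + 10 = sqrt(-5 + 24*7 + 12*7*(-4))*(-1) + 10 = sqrt(-5 + 168 - 336)*(-1) + 10 = sqrt(-173)*(-1) + 10 = (I*sqrt(173))*(-1) + 10 = -I*sqrt(173) + 10 = 10 - I*sqrt(173)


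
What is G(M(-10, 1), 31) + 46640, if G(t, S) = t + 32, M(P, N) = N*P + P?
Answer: 46652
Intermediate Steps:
M(P, N) = P + N*P
G(t, S) = 32 + t
G(M(-10, 1), 31) + 46640 = (32 - 10*(1 + 1)) + 46640 = (32 - 10*2) + 46640 = (32 - 20) + 46640 = 12 + 46640 = 46652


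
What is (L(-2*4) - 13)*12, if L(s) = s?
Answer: -252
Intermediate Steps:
(L(-2*4) - 13)*12 = (-2*4 - 13)*12 = (-8 - 13)*12 = -21*12 = -252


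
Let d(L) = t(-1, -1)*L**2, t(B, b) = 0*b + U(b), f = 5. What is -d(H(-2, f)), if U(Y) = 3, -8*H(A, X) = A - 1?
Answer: -27/64 ≈ -0.42188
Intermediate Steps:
H(A, X) = 1/8 - A/8 (H(A, X) = -(A - 1)/8 = -(-1 + A)/8 = 1/8 - A/8)
t(B, b) = 3 (t(B, b) = 0*b + 3 = 0 + 3 = 3)
d(L) = 3*L**2
-d(H(-2, f)) = -3*(1/8 - 1/8*(-2))**2 = -3*(1/8 + 1/4)**2 = -3*(3/8)**2 = -3*9/64 = -1*27/64 = -27/64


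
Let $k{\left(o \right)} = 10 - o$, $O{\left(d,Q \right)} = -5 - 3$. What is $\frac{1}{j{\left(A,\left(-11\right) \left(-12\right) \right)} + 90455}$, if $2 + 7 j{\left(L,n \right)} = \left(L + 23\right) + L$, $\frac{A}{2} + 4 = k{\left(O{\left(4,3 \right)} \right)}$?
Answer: $\frac{1}{90466} \approx 1.1054 \cdot 10^{-5}$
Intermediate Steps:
$O{\left(d,Q \right)} = -8$
$A = 28$ ($A = -8 + 2 \left(10 - -8\right) = -8 + 2 \left(10 + 8\right) = -8 + 2 \cdot 18 = -8 + 36 = 28$)
$j{\left(L,n \right)} = 3 + \frac{2 L}{7}$ ($j{\left(L,n \right)} = - \frac{2}{7} + \frac{\left(L + 23\right) + L}{7} = - \frac{2}{7} + \frac{\left(23 + L\right) + L}{7} = - \frac{2}{7} + \frac{23 + 2 L}{7} = - \frac{2}{7} + \left(\frac{23}{7} + \frac{2 L}{7}\right) = 3 + \frac{2 L}{7}$)
$\frac{1}{j{\left(A,\left(-11\right) \left(-12\right) \right)} + 90455} = \frac{1}{\left(3 + \frac{2}{7} \cdot 28\right) + 90455} = \frac{1}{\left(3 + 8\right) + 90455} = \frac{1}{11 + 90455} = \frac{1}{90466}$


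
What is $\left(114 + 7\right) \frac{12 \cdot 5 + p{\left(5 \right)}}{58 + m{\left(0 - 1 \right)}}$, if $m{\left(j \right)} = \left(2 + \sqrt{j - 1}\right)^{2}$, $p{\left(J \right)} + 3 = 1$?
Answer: $\frac{52635}{454} - \frac{3509 i \sqrt{2}}{454} \approx 115.94 - 10.931 i$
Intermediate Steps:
$p{\left(J \right)} = -2$ ($p{\left(J \right)} = -3 + 1 = -2$)
$m{\left(j \right)} = \left(2 + \sqrt{-1 + j}\right)^{2}$
$\left(114 + 7\right) \frac{12 \cdot 5 + p{\left(5 \right)}}{58 + m{\left(0 - 1 \right)}} = \left(114 + 7\right) \frac{12 \cdot 5 - 2}{58 + \left(2 + \sqrt{-1 + \left(0 - 1\right)}\right)^{2}} = 121 \frac{60 - 2}{58 + \left(2 + \sqrt{-1 + \left(0 - 1\right)}\right)^{2}} = 121 \frac{58}{58 + \left(2 + \sqrt{-1 - 1}\right)^{2}} = 121 \frac{58}{58 + \left(2 + \sqrt{-2}\right)^{2}} = 121 \frac{58}{58 + \left(2 + i \sqrt{2}\right)^{2}} = \frac{7018}{58 + \left(2 + i \sqrt{2}\right)^{2}}$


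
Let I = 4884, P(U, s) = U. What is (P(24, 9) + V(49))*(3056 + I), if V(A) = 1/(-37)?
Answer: 7042780/37 ≈ 1.9035e+5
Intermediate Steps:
V(A) = -1/37
(P(24, 9) + V(49))*(3056 + I) = (24 - 1/37)*(3056 + 4884) = (887/37)*7940 = 7042780/37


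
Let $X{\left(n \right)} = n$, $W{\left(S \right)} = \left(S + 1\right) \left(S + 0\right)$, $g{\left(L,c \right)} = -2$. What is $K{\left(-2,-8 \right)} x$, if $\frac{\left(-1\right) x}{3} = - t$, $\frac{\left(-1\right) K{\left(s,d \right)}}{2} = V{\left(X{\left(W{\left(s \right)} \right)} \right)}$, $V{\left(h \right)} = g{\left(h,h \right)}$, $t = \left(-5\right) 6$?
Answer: $-360$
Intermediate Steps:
$W{\left(S \right)} = S \left(1 + S\right)$ ($W{\left(S \right)} = \left(1 + S\right) S = S \left(1 + S\right)$)
$t = -30$
$V{\left(h \right)} = -2$
$K{\left(s,d \right)} = 4$ ($K{\left(s,d \right)} = \left(-2\right) \left(-2\right) = 4$)
$x = -90$ ($x = - 3 \left(\left(-1\right) \left(-30\right)\right) = \left(-3\right) 30 = -90$)
$K{\left(-2,-8 \right)} x = 4 \left(-90\right) = -360$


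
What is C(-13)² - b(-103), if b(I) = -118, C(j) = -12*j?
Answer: 24454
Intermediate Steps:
C(-13)² - b(-103) = (-12*(-13))² - 1*(-118) = 156² + 118 = 24336 + 118 = 24454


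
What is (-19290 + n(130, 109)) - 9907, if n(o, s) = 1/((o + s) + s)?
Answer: -10160555/348 ≈ -29197.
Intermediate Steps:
n(o, s) = 1/(o + 2*s)
(-19290 + n(130, 109)) - 9907 = (-19290 + 1/(130 + 2*109)) - 9907 = (-19290 + 1/(130 + 218)) - 9907 = (-19290 + 1/348) - 9907 = -6712919/348 - 9907 = -10160555/348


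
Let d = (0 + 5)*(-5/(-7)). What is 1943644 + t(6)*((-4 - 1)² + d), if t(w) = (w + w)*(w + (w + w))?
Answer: 13648708/7 ≈ 1.9498e+6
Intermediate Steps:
t(w) = 6*w² (t(w) = (2*w)*(w + 2*w) = (2*w)*(3*w) = 6*w²)
d = 25/7 (d = 5*(-5*(-⅐)) = 5*(5/7) = 25/7 ≈ 3.5714)
1943644 + t(6)*((-4 - 1)² + d) = 1943644 + (6*6²)*((-4 - 1)² + 25/7) = 1943644 + (6*36)*((-5)² + 25/7) = 1943644 + 216*(25 + 25/7) = 1943644 + 216*(200/7) = 1943644 + 43200/7 = 13648708/7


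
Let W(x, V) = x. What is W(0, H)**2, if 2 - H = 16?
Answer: 0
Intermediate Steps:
H = -14 (H = 2 - 1*16 = 2 - 16 = -14)
W(0, H)**2 = 0**2 = 0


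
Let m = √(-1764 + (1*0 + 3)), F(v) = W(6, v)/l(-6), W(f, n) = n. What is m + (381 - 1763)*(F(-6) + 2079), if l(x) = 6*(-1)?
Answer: -2874560 + I*√1761 ≈ -2.8746e+6 + 41.964*I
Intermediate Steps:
l(x) = -6
F(v) = -v/6 (F(v) = v/(-6) = v*(-⅙) = -v/6)
m = I*√1761 (m = √(-1764 + (0 + 3)) = √(-1764 + 3) = √(-1761) = I*√1761 ≈ 41.964*I)
m + (381 - 1763)*(F(-6) + 2079) = I*√1761 + (381 - 1763)*(-⅙*(-6) + 2079) = I*√1761 - 1382*(1 + 2079) = I*√1761 - 1382*2080 = I*√1761 - 2874560 = -2874560 + I*√1761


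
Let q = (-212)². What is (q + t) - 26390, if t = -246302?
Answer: -227748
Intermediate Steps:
q = 44944
(q + t) - 26390 = (44944 - 246302) - 26390 = -201358 - 26390 = -227748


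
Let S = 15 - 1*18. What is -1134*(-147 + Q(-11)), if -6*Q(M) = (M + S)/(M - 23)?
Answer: 2835189/17 ≈ 1.6678e+5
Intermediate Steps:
S = -3 (S = 15 - 18 = -3)
Q(M) = -(-3 + M)/(6*(-23 + M)) (Q(M) = -(M - 3)/(6*(M - 23)) = -(-3 + M)/(6*(-23 + M)))
-1134*(-147 + Q(-11)) = -1134*(-147 + (3 - 1*(-11))/(6*(-23 - 11))) = -1134*(-147 + (⅙)*(3 + 11)/(-34)) = -1134*(-147 + (⅙)*(-1/34)*14) = -1134*(-147 - 7/102) = -1134*(-15001/102) = 2835189/17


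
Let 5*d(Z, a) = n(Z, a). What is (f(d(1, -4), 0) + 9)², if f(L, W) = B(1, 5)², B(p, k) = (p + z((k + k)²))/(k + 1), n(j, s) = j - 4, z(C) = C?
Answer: 110775625/1296 ≈ 85475.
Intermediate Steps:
n(j, s) = -4 + j
d(Z, a) = -⅘ + Z/5 (d(Z, a) = (-4 + Z)/5 = -⅘ + Z/5)
B(p, k) = (p + 4*k²)/(1 + k) (B(p, k) = (p + (k + k)²)/(k + 1) = (p + (2*k)²)/(1 + k) = (p + 4*k²)/(1 + k))
f(L, W) = 10201/36 (f(L, W) = ((1 + 4*5²)/(1 + 5))² = ((1 + 4*25)/6)² = ((1 + 100)/6)² = ((⅙)*101)² = (101/6)² = 10201/36)
(f(d(1, -4), 0) + 9)² = (10201/36 + 9)² = (10525/36)² = 110775625/1296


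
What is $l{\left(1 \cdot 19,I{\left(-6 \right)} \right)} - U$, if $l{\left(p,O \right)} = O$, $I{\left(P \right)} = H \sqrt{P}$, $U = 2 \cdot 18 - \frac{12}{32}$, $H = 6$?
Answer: $- \frac{285}{8} + 6 i \sqrt{6} \approx -35.625 + 14.697 i$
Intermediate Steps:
$U = \frac{285}{8}$ ($U = 36 - \frac{3}{8} = \frac{285}{8} \approx 35.625$)
$I{\left(P \right)} = 6 \sqrt{P}$
$l{\left(1 \cdot 19,I{\left(-6 \right)} \right)} - U = 6 \sqrt{-6} - \frac{285}{8} = 6 i \sqrt{6} - \frac{285}{8} = - \frac{285}{8} + 6 i \sqrt{6}$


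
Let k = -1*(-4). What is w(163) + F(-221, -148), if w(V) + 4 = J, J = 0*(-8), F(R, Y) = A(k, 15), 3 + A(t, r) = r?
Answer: 8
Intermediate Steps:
k = 4
A(t, r) = -3 + r
F(R, Y) = 12 (F(R, Y) = -3 + 15 = 12)
J = 0
w(V) = -4 (w(V) = -4 + 0 = -4)
w(163) + F(-221, -148) = -4 + 12 = 8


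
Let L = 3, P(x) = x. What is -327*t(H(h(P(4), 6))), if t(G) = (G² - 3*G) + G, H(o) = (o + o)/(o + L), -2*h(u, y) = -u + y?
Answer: -981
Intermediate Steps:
h(u, y) = u/2 - y/2 (h(u, y) = -(-u + y)/2 = -(y - u)/2 = u/2 - y/2)
H(o) = 2*o/(3 + o) (H(o) = (o + o)/(o + 3) = (2*o)/(3 + o) = 2*o/(3 + o))
t(G) = G² - 2*G
-327*t(H(h(P(4), 6))) = -327*2*((½)*4 - ½*6)/(3 + ((½)*4 - ½*6))*(-2 + 2*((½)*4 - ½*6)/(3 + ((½)*4 - ½*6))) = -327*2*(2 - 3)/(3 + (2 - 3))*(-2 + 2*(2 - 3)/(3 + (2 - 3))) = -327*2*(-1)/(3 - 1)*(-2 + 2*(-1)/(3 - 1)) = -327*2*(-1)/2*(-2 + 2*(-1)/2) = -327*2*(-1)*(½)*(-2 + 2*(-1)*(½)) = -(-327)*(-2 - 1) = -(-327)*(-3) = -327*3 = -981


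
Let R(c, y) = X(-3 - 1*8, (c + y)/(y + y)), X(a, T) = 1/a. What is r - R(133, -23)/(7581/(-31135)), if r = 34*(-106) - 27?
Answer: -302823856/83391 ≈ -3631.4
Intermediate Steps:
R(c, y) = -1/11 (R(c, y) = 1/(-3 - 1*8) = 1/(-3 - 8) = 1/(-11) = -1/11)
r = -3631 (r = -3604 - 27 = -3631)
r - R(133, -23)/(7581/(-31135)) = -3631 - (-1)/(11*(7581/(-31135))) = -3631 - (-1)/(11*(7581*(-1/31135))) = -3631 - (-1)/(11*(-7581/31135)) = -3631 - (-1)*(-31135)/(11*7581) = -3631 - 1*31135/83391 = -3631 - 31135/83391 = -302823856/83391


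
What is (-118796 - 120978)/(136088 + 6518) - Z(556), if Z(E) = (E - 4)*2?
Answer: -78838399/71303 ≈ -1105.7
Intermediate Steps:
Z(E) = -8 + 2*E (Z(E) = (-4 + E)*2 = -8 + 2*E)
(-118796 - 120978)/(136088 + 6518) - Z(556) = (-118796 - 120978)/(136088 + 6518) - (-8 + 2*556) = -239774/142606 - (-8 + 1112) = -239774*1/142606 - 1*1104 = -119887/71303 - 1104 = -78838399/71303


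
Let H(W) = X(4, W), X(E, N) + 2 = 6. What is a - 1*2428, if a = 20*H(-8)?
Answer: -2348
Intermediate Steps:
X(E, N) = 4 (X(E, N) = -2 + 6 = 4)
H(W) = 4
a = 80 (a = 20*4 = 80)
a - 1*2428 = 80 - 1*2428 = 80 - 2428 = -2348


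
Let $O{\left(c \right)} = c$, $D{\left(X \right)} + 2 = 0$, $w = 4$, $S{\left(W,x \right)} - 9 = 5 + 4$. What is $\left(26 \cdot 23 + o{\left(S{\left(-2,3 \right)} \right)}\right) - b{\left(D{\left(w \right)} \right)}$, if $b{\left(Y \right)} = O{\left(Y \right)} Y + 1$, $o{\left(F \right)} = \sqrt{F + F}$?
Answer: $599$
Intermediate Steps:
$S{\left(W,x \right)} = 18$ ($S{\left(W,x \right)} = 9 + \left(5 + 4\right) = 9 + 9 = 18$)
$D{\left(X \right)} = -2$ ($D{\left(X \right)} = -2 + 0 = -2$)
$o{\left(F \right)} = \sqrt{2} \sqrt{F}$ ($o{\left(F \right)} = \sqrt{2 F} = \sqrt{2} \sqrt{F}$)
$b{\left(Y \right)} = 1 + Y^{2}$ ($b{\left(Y \right)} = Y Y + 1 = Y^{2} + 1 = 1 + Y^{2}$)
$\left(26 \cdot 23 + o{\left(S{\left(-2,3 \right)} \right)}\right) - b{\left(D{\left(w \right)} \right)} = \left(26 \cdot 23 + \sqrt{2} \sqrt{18}\right) - \left(1 + \left(-2\right)^{2}\right) = \left(598 + \sqrt{2} \cdot 3 \sqrt{2}\right) - \left(1 + 4\right) = \left(598 + 6\right) - 5 = 604 - 5 = 599$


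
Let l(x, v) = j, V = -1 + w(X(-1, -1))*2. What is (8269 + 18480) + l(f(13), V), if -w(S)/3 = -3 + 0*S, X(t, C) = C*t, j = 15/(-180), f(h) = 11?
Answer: 320987/12 ≈ 26749.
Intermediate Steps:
j = -1/12 (j = 15*(-1/180) = -1/12 ≈ -0.083333)
w(S) = 9 (w(S) = -3*(-3 + 0*S) = -3*(-3 + 0) = -3*(-3) = 9)
V = 17 (V = -1 + 9*2 = -1 + 18 = 17)
l(x, v) = -1/12
(8269 + 18480) + l(f(13), V) = (8269 + 18480) - 1/12 = 26749 - 1/12 = 320987/12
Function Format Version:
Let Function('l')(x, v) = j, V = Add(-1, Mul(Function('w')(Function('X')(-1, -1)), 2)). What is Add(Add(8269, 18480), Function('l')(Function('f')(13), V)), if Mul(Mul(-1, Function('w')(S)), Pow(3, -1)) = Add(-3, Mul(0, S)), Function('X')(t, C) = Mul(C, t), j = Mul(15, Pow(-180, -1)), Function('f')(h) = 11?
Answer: Rational(320987, 12) ≈ 26749.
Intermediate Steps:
j = Rational(-1, 12) (j = Mul(15, Rational(-1, 180)) = Rational(-1, 12) ≈ -0.083333)
Function('w')(S) = 9 (Function('w')(S) = Mul(-3, Add(-3, Mul(0, S))) = Mul(-3, Add(-3, 0)) = Mul(-3, -3) = 9)
V = 17 (V = Add(-1, Mul(9, 2)) = Add(-1, 18) = 17)
Function('l')(x, v) = Rational(-1, 12)
Add(Add(8269, 18480), Function('l')(Function('f')(13), V)) = Add(Add(8269, 18480), Rational(-1, 12)) = Add(26749, Rational(-1, 12)) = Rational(320987, 12)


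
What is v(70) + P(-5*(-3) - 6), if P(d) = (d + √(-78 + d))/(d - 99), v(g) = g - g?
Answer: -⅒ - I*√69/90 ≈ -0.1 - 0.092296*I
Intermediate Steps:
v(g) = 0
P(d) = (d + √(-78 + d))/(-99 + d)
v(70) + P(-5*(-3) - 6) = 0 + ((-5*(-3) - 6) + √(-78 + (-5*(-3) - 6)))/(-99 + (-5*(-3) - 6)) = 0 + ((15 - 6) + √(-78 + (15 - 6)))/(-99 + (15 - 6)) = 0 + (9 + √(-78 + 9))/(-99 + 9) = 0 + (9 + √(-69))/(-90) = 0 - (9 + I*√69)/90 = 0 + (-⅒ - I*√69/90) = -⅒ - I*√69/90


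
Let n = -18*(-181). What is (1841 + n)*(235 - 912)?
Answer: -3452023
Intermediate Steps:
n = 3258
(1841 + n)*(235 - 912) = (1841 + 3258)*(235 - 912) = 5099*(-677) = -3452023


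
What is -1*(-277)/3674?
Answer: 277/3674 ≈ 0.075395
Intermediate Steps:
-1*(-277)/3674 = 277*(1/3674) = 277/3674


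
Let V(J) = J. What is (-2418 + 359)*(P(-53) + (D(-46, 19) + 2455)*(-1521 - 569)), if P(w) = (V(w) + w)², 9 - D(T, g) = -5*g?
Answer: 10989035366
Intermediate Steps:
D(T, g) = 9 + 5*g (D(T, g) = 9 - (-5)*g = 9 + 5*g)
P(w) = 4*w² (P(w) = (w + w)² = (2*w)² = 4*w²)
(-2418 + 359)*(P(-53) + (D(-46, 19) + 2455)*(-1521 - 569)) = (-2418 + 359)*(4*(-53)² + ((9 + 5*19) + 2455)*(-1521 - 569)) = -2059*(4*2809 + ((9 + 95) + 2455)*(-2090)) = -2059*(11236 + (104 + 2455)*(-2090)) = -2059*(11236 + 2559*(-2090)) = -2059*(11236 - 5348310) = -2059*(-5337074) = 10989035366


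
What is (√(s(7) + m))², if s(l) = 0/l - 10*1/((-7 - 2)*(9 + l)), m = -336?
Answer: -24187/72 ≈ -335.93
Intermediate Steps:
s(l) = -10/(-81 - 9*l) (s(l) = 0 - 10*(-1/(9*(9 + l))) = 0 - 10/(-81 - 9*l) = -10/(-81 - 9*l))
(√(s(7) + m))² = (√(10/(9*(9 + 7)) - 336))² = (√((10/9)/16 - 336))² = (√((10/9)*(1/16) - 336))² = (√(5/72 - 336))² = (√(-24187/72))² = (19*I*√134/12)² = -24187/72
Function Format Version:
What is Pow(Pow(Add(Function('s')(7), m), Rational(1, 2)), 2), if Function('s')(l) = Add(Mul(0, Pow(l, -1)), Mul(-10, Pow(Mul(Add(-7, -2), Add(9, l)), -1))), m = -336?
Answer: Rational(-24187, 72) ≈ -335.93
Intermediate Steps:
Function('s')(l) = Mul(-10, Pow(Add(-81, Mul(-9, l)), -1)) (Function('s')(l) = Add(0, Mul(-10, Pow(Mul(-9, Add(9, l)), -1))) = Add(0, Mul(-10, Pow(Add(-81, Mul(-9, l)), -1))) = Mul(-10, Pow(Add(-81, Mul(-9, l)), -1)))
Pow(Pow(Add(Function('s')(7), m), Rational(1, 2)), 2) = Pow(Pow(Add(Mul(Rational(10, 9), Pow(Add(9, 7), -1)), -336), Rational(1, 2)), 2) = Pow(Pow(Add(Mul(Rational(10, 9), Pow(16, -1)), -336), Rational(1, 2)), 2) = Pow(Pow(Add(Mul(Rational(10, 9), Rational(1, 16)), -336), Rational(1, 2)), 2) = Pow(Pow(Add(Rational(5, 72), -336), Rational(1, 2)), 2) = Pow(Pow(Rational(-24187, 72), Rational(1, 2)), 2) = Pow(Mul(Rational(19, 12), I, Pow(134, Rational(1, 2))), 2) = Rational(-24187, 72)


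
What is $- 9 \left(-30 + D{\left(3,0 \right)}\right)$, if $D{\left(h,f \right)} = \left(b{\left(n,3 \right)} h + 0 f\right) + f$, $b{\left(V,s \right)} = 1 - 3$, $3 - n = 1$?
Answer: $324$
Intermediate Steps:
$n = 2$ ($n = 3 - 1 = 2$)
$b{\left(V,s \right)} = -2$
$D{\left(h,f \right)} = f - 2 h$ ($D{\left(h,f \right)} = \left(- 2 h + 0 f\right) + f = \left(- 2 h + 0\right) + f = - 2 h + f = f - 2 h$)
$- 9 \left(-30 + D{\left(3,0 \right)}\right) = - 9 \left(-30 + \left(0 - 6\right)\right) = - 9 \left(-30 - 6\right) = \left(-9\right) \left(-36\right) = 324$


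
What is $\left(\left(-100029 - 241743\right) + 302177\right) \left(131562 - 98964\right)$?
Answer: $-1290717810$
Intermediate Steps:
$\left(\left(-100029 - 241743\right) + 302177\right) \left(131562 - 98964\right) = \left(\left(-100029 - 241743\right) + 302177\right) 32598 = \left(-341772 + 302177\right) 32598 = \left(-39595\right) 32598 = -1290717810$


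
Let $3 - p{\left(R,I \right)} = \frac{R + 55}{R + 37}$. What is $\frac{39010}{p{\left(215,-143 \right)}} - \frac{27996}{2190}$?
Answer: $\frac{199215118}{9855} \approx 20215.0$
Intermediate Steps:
$p{\left(R,I \right)} = 3 - \frac{55 + R}{37 + R}$ ($p{\left(R,I \right)} = 3 - \frac{R + 55}{R + 37} = 3 - \frac{55 + R}{37 + R}$)
$\frac{39010}{p{\left(215,-143 \right)}} - \frac{27996}{2190} = \frac{39010}{2 \frac{1}{37 + 215} \left(28 + 215\right)} - \frac{27996}{2190} = \frac{39010}{2 \cdot \frac{1}{252} \cdot 243} - \frac{4666}{365} = \frac{39010}{\frac{27}{14}} - \frac{4666}{365} = 39010 \cdot \frac{14}{27} - \frac{4666}{365} = \frac{546140}{27} - \frac{4666}{365} = \frac{199215118}{9855}$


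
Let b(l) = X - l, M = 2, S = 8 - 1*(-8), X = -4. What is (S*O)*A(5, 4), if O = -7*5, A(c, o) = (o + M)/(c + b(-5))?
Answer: -560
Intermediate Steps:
S = 16 (S = 8 + 8 = 16)
b(l) = -4 - l
A(c, o) = (2 + o)/(1 + c) (A(c, o) = (o + 2)/(c + (-4 - 1*(-5))) = (2 + o)/(c + (-4 + 5)) = (2 + o)/(c + 1) = (2 + o)/(1 + c))
O = -35
(S*O)*A(5, 4) = (16*(-35))*((2 + 4)/(1 + 5)) = -560*6/6 = -280*6/3 = -560*1 = -560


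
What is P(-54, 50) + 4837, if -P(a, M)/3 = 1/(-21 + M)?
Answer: 140270/29 ≈ 4836.9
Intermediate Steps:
P(a, M) = -3/(-21 + M)
P(-54, 50) + 4837 = -3/(-21 + 50) + 4837 = -3/29 + 4837 = 140270/29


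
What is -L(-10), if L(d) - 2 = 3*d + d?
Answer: 38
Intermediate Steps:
L(d) = 2 + 4*d (L(d) = 2 + (3*d + d) = 2 + 4*d)
-L(-10) = -(2 + 4*(-10)) = -(2 - 40) = -1*(-38) = 38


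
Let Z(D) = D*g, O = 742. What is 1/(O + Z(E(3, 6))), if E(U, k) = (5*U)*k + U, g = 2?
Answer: 1/928 ≈ 0.0010776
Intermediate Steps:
E(U, k) = U + 5*U*k (E(U, k) = 5*U*k + U = U + 5*U*k)
Z(D) = 2*D (Z(D) = D*2 = 2*D)
1/(O + Z(E(3, 6))) = 1/(742 + 2*(3*(1 + 5*6))) = 1/(742 + 2*(3*(1 + 30))) = 1/(742 + 2*(3*31)) = 1/(742 + 2*93) = 1/(742 + 186) = 1/928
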